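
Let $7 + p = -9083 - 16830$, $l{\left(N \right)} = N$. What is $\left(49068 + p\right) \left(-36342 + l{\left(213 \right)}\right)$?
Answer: $-836314092$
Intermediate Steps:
$p = -25920$ ($p = -7 - 25913 = -25920$)
$\left(49068 + p\right) \left(-36342 + l{\left(213 \right)}\right) = \left(49068 - 25920\right) \left(-36342 + 213\right) = 23148 \left(-36129\right) = -836314092$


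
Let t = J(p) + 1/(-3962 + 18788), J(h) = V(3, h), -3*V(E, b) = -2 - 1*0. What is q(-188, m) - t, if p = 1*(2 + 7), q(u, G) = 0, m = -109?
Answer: -3295/4942 ≈ -0.66673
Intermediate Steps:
V(E, b) = ⅔ (V(E, b) = -(-2 - 1*0)/3 = -(-2 + 0)/3 = -⅓*(-2) = ⅔)
p = 9 (p = 1*9 = 9)
J(h) = ⅔
t = 3295/4942 (t = ⅔ + 1/(-3962 + 18788) = ⅔ + 1/14826 = 3295/4942 ≈ 0.66673)
q(-188, m) - t = 0 - 1*3295/4942 = 0 - 3295/4942 = -3295/4942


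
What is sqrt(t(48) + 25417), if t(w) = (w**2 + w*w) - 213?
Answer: 2*sqrt(7453) ≈ 172.66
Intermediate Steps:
t(w) = -213 + 2*w**2 (t(w) = (w**2 + w**2) - 213 = 2*w**2 - 213 = -213 + 2*w**2)
sqrt(t(48) + 25417) = sqrt((-213 + 2*48**2) + 25417) = sqrt((-213 + 2*2304) + 25417) = sqrt((-213 + 4608) + 25417) = sqrt(4395 + 25417) = sqrt(29812) = 2*sqrt(7453)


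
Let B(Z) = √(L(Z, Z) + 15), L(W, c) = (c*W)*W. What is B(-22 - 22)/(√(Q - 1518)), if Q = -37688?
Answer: 23*√6312166/39206 ≈ 1.4739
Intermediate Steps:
L(W, c) = c*W² (L(W, c) = (W*c)*W = c*W²)
B(Z) = √(15 + Z³) (B(Z) = √(Z*Z² + 15) = √(Z³ + 15) = √(15 + Z³))
B(-22 - 22)/(√(Q - 1518)) = √(15 + (-22 - 22)³)/(√(-37688 - 1518)) = √(15 + (-44)³)/(√(-39206)) = √(15 - 85184)/((I*√39206)) = √(-85169)*(-I*√39206/39206) = (23*I*√161)*(-I*√39206/39206) = 23*√6312166/39206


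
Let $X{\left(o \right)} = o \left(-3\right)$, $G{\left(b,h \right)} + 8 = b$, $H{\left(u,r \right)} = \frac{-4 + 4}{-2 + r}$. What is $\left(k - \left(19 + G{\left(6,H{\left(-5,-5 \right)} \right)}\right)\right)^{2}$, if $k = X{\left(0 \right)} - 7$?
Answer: $576$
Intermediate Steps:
$H{\left(u,r \right)} = 0$ ($H{\left(u,r \right)} = \frac{0}{-2 + r} = 0$)
$G{\left(b,h \right)} = -8 + b$
$X{\left(o \right)} = - 3 o$
$k = -7$ ($k = \left(-3\right) 0 - 7 = 0 - 7 = -7$)
$\left(k - \left(19 + G{\left(6,H{\left(-5,-5 \right)} \right)}\right)\right)^{2} = \left(-7 - 17\right)^{2} = \left(-24\right)^{2} = 576$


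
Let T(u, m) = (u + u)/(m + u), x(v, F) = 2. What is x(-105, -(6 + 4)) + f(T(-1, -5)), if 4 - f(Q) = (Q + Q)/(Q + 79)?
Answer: 713/119 ≈ 5.9916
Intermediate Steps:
T(u, m) = 2*u/(m + u) (T(u, m) = (2*u)/(m + u) = 2*u/(m + u))
f(Q) = 4 - 2*Q/(79 + Q) (f(Q) = 4 - (Q + Q)/(Q + 79) = 4 - 2*Q/(79 + Q))
x(-105, -(6 + 4)) + f(T(-1, -5)) = 2 + 2*(158 + 2*(-1)/(-5 - 1))/(79 + 2*(-1)/(-5 - 1)) = 2 + 2*(158 + 2*(-1)/(-6))/(79 + 2*(-1)/(-6)) = 2 + 2*(158 + 2*(-1)*(-1/6))/(79 + 2*(-1)*(-1/6)) = 2 + 2*(158 + 1/3)/(79 + 1/3) = 2 + 2*(475/3)/(238/3) = 2 + 2*(3/238)*(475/3) = 2 + 475/119 = 713/119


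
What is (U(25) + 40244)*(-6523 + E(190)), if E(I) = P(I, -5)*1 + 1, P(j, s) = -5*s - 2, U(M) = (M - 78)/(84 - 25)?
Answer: -15430855157/59 ≈ -2.6154e+8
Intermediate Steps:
U(M) = -78/59 + M/59 (U(M) = (-78 + M)/59 = (-78 + M)*(1/59) = -78/59 + M/59)
P(j, s) = -2 - 5*s
E(I) = 24 (E(I) = (-2 - 5*(-5))*1 + 1 = (-2 + 25)*1 + 1 = 23*1 + 1 = 23 + 1 = 24)
(U(25) + 40244)*(-6523 + E(190)) = ((-78/59 + (1/59)*25) + 40244)*(-6523 + 24) = ((-78/59 + 25/59) + 40244)*(-6499) = (-53/59 + 40244)*(-6499) = (2374343/59)*(-6499) = -15430855157/59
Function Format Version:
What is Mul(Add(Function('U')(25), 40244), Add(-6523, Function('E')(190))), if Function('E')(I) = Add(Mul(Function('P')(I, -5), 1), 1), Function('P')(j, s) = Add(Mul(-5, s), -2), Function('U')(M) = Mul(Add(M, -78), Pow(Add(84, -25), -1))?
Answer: Rational(-15430855157, 59) ≈ -2.6154e+8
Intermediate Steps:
Function('U')(M) = Add(Rational(-78, 59), Mul(Rational(1, 59), M)) (Function('U')(M) = Mul(Add(-78, M), Pow(59, -1)) = Mul(Add(-78, M), Rational(1, 59)) = Add(Rational(-78, 59), Mul(Rational(1, 59), M)))
Function('P')(j, s) = Add(-2, Mul(-5, s))
Function('E')(I) = 24 (Function('E')(I) = Add(Mul(Add(-2, Mul(-5, -5)), 1), 1) = Add(Mul(Add(-2, 25), 1), 1) = Add(Mul(23, 1), 1) = Add(23, 1) = 24)
Mul(Add(Function('U')(25), 40244), Add(-6523, Function('E')(190))) = Mul(Add(Add(Rational(-78, 59), Mul(Rational(1, 59), 25)), 40244), Add(-6523, 24)) = Mul(Add(Add(Rational(-78, 59), Rational(25, 59)), 40244), -6499) = Mul(Add(Rational(-53, 59), 40244), -6499) = Mul(Rational(2374343, 59), -6499) = Rational(-15430855157, 59)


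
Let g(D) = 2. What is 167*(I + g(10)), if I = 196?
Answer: 33066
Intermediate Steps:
167*(I + g(10)) = 167*(196 + 2) = 167*198 = 33066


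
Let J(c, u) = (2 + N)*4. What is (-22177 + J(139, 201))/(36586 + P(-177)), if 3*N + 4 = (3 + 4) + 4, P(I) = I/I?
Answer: -66479/109761 ≈ -0.60567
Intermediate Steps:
P(I) = 1
N = 7/3 (N = -4/3 + ((3 + 4) + 4)/3 = -4/3 + (7 + 4)/3 = -4/3 + (⅓)*11 = -4/3 + 11/3 = 7/3 ≈ 2.3333)
J(c, u) = 52/3 (J(c, u) = (2 + 7/3)*4 = (13/3)*4 = 52/3)
(-22177 + J(139, 201))/(36586 + P(-177)) = (-22177 + 52/3)/(36586 + 1) = -66479/3/36587 = -66479/3*1/36587 = -66479/109761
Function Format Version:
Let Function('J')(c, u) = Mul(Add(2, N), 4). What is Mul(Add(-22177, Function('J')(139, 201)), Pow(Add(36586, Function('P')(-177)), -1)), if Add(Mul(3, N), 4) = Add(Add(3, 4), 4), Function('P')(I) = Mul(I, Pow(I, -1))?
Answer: Rational(-66479, 109761) ≈ -0.60567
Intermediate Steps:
Function('P')(I) = 1
N = Rational(7, 3) (N = Add(Rational(-4, 3), Mul(Rational(1, 3), Add(Add(3, 4), 4))) = Add(Rational(-4, 3), Mul(Rational(1, 3), Add(7, 4))) = Add(Rational(-4, 3), Mul(Rational(1, 3), 11)) = Add(Rational(-4, 3), Rational(11, 3)) = Rational(7, 3) ≈ 2.3333)
Function('J')(c, u) = Rational(52, 3) (Function('J')(c, u) = Mul(Add(2, Rational(7, 3)), 4) = Mul(Rational(13, 3), 4) = Rational(52, 3))
Mul(Add(-22177, Function('J')(139, 201)), Pow(Add(36586, Function('P')(-177)), -1)) = Mul(Add(-22177, Rational(52, 3)), Pow(Add(36586, 1), -1)) = Mul(Rational(-66479, 3), Pow(36587, -1)) = Mul(Rational(-66479, 3), Rational(1, 36587)) = Rational(-66479, 109761)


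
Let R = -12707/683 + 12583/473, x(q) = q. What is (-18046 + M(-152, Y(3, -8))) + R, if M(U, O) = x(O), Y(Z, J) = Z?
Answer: -5826369759/323059 ≈ -18035.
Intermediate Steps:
R = 2583778/323059 (R = -12707*1/683 + 12583*(1/473) = -12707/683 + 12583/473 = 2583778/323059 ≈ 7.9978)
M(U, O) = O
(-18046 + M(-152, Y(3, -8))) + R = (-18046 + 3) + 2583778/323059 = -18043 + 2583778/323059 = -5826369759/323059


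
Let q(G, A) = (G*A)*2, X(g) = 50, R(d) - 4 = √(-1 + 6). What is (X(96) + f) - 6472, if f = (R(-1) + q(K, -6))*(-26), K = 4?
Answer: -5278 - 26*√5 ≈ -5336.1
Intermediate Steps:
R(d) = 4 + √5 (R(d) = 4 + √(-1 + 6) = 4 + √5)
q(G, A) = 2*A*G (q(G, A) = (A*G)*2 = 2*A*G)
f = 1144 - 26*√5 (f = ((4 + √5) + 2*(-6)*4)*(-26) = ((4 + √5) - 48)*(-26) = (-44 + √5)*(-26) = 1144 - 26*√5 ≈ 1085.9)
(X(96) + f) - 6472 = (50 + (1144 - 26*√5)) - 6472 = (1194 - 26*√5) - 6472 = -5278 - 26*√5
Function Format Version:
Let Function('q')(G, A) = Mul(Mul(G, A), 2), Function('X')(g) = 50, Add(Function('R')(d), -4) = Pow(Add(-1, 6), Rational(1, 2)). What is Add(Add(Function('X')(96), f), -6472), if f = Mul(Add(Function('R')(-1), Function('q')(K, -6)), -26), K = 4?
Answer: Add(-5278, Mul(-26, Pow(5, Rational(1, 2)))) ≈ -5336.1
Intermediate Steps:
Function('R')(d) = Add(4, Pow(5, Rational(1, 2))) (Function('R')(d) = Add(4, Pow(Add(-1, 6), Rational(1, 2))) = Add(4, Pow(5, Rational(1, 2))))
Function('q')(G, A) = Mul(2, A, G) (Function('q')(G, A) = Mul(Mul(A, G), 2) = Mul(2, A, G))
f = Add(1144, Mul(-26, Pow(5, Rational(1, 2)))) (f = Mul(Add(Add(4, Pow(5, Rational(1, 2))), Mul(2, -6, 4)), -26) = Mul(Add(Add(4, Pow(5, Rational(1, 2))), -48), -26) = Mul(Add(-44, Pow(5, Rational(1, 2))), -26) = Add(1144, Mul(-26, Pow(5, Rational(1, 2)))) ≈ 1085.9)
Add(Add(Function('X')(96), f), -6472) = Add(Add(50, Add(1144, Mul(-26, Pow(5, Rational(1, 2))))), -6472) = Add(Add(1194, Mul(-26, Pow(5, Rational(1, 2)))), -6472) = Add(-5278, Mul(-26, Pow(5, Rational(1, 2))))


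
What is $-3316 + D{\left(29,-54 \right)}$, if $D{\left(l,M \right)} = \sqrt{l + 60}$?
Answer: $-3316 + \sqrt{89} \approx -3306.6$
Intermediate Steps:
$D{\left(l,M \right)} = \sqrt{60 + l}$
$-3316 + D{\left(29,-54 \right)} = -3316 + \sqrt{60 + 29} = -3316 + \sqrt{89}$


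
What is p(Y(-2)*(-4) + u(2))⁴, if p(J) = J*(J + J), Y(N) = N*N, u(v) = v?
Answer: 23612624896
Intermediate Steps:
Y(N) = N²
p(J) = 2*J² (p(J) = J*(2*J) = 2*J²)
p(Y(-2)*(-4) + u(2))⁴ = (2*((-2)²*(-4) + 2)²)⁴ = (2*(4*(-4) + 2)²)⁴ = (2*(-16 + 2)²)⁴ = (2*(-14)²)⁴ = (2*196)⁴ = 392⁴ = 23612624896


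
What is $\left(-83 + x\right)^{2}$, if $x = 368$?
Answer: $81225$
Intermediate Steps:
$\left(-83 + x\right)^{2} = \left(-83 + 368\right)^{2} = 285^{2} = 81225$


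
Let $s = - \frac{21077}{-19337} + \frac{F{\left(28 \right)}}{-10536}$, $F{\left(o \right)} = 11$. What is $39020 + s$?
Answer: $\frac{7949947195205}{203734632} \approx 39021.0$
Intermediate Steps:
$s = \frac{221854565}{203734632}$ ($s = - \frac{21077}{-19337} + \frac{11}{-10536} = \left(-21077\right) \left(- \frac{1}{19337}\right) + 11 \left(- \frac{1}{10536}\right) = \frac{21077}{19337} - \frac{11}{10536} = \frac{221854565}{203734632} \approx 1.0889$)
$39020 + s = 39020 + \frac{221854565}{203734632} = \frac{7949947195205}{203734632}$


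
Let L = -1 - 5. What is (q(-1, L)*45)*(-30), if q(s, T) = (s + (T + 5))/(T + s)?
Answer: -2700/7 ≈ -385.71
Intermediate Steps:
L = -6
q(s, T) = (5 + T + s)/(T + s) (q(s, T) = (s + (5 + T))/(T + s) = (5 + T + s)/(T + s))
(q(-1, L)*45)*(-30) = (((5 - 6 - 1)/(-6 - 1))*45)*(-30) = ((-2/(-7))*45)*(-30) = (-1/7*(-2)*45)*(-30) = ((2/7)*45)*(-30) = (90/7)*(-30) = -2700/7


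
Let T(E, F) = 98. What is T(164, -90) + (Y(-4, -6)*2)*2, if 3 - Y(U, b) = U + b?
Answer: 150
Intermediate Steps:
Y(U, b) = 3 - U - b (Y(U, b) = 3 - (U + b) = 3 + (-U - b) = 3 - U - b)
T(164, -90) + (Y(-4, -6)*2)*2 = 98 + ((3 - 1*(-4) - 1*(-6))*2)*2 = 98 + ((3 + 4 + 6)*2)*2 = 98 + (13*2)*2 = 98 + 26*2 = 98 + 52 = 150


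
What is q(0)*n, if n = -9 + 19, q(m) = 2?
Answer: 20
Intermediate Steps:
n = 10
q(0)*n = 2*10 = 20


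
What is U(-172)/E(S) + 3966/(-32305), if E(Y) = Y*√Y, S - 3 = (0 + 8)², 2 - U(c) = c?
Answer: -3966/32305 + 174*√67/4489 ≈ 0.19451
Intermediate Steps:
U(c) = 2 - c
S = 67 (S = 3 + (0 + 8)² = 3 + 8² = 3 + 64 = 67)
E(Y) = Y^(3/2)
U(-172)/E(S) + 3966/(-32305) = (2 - 1*(-172))/(67^(3/2)) + 3966/(-32305) = (2 + 172)/((67*√67)) + 3966*(-1/32305) = 174*(√67/4489) - 3966/32305 = 174*√67/4489 - 3966/32305 = -3966/32305 + 174*√67/4489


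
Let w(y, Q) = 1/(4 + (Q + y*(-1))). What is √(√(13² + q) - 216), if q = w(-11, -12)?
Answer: √(-1944 + 6*√381)/3 ≈ 14.247*I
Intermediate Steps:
w(y, Q) = 1/(4 + Q - y) (w(y, Q) = 1/(4 + (Q - y)) = 1/(4 + Q - y))
q = ⅓ (q = 1/(4 - 12 - 1*(-11)) = 1/(4 - 12 + 11) = 1/3 = ⅓ ≈ 0.33333)
√(√(13² + q) - 216) = √(√(13² + ⅓) - 216) = √(√(169 + ⅓) - 216) = √(√(508/3) - 216) = √(2*√381/3 - 216) = √(-216 + 2*√381/3)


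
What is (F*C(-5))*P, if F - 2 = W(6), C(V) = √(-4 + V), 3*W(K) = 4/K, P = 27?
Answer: 180*I ≈ 180.0*I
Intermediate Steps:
W(K) = 4/(3*K) (W(K) = (4/K)/3 = 4/(3*K))
F = 20/9 (F = 2 + (4/3)/6 = 2 + (4/3)*(⅙) = 2 + 2/9 = 20/9 ≈ 2.2222)
(F*C(-5))*P = (20*√(-4 - 5)/9)*27 = (20*√(-9)/9)*27 = (20*(3*I)/9)*27 = (20*I/3)*27 = 180*I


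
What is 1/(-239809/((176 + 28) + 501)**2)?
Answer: -497025/239809 ≈ -2.0726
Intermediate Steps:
1/(-239809/((176 + 28) + 501)**2) = 1/(-239809/(204 + 501)**2) = 1/(-239809/(705**2)) = 1/(-239809/497025) = -497025/239809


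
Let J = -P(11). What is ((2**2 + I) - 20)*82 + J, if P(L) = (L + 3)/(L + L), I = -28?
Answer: -39695/11 ≈ -3608.6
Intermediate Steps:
P(L) = (3 + L)/(2*L) (P(L) = (3 + L)/((2*L)) = (3 + L)*(1/(2*L)) = (3 + L)/(2*L))
J = -7/11 (J = -(3 + 11)/(2*11) = -14/(2*11) = -1*7/11 = -7/11 ≈ -0.63636)
((2**2 + I) - 20)*82 + J = ((2**2 - 28) - 20)*82 - 7/11 = ((4 - 28) - 20)*82 - 7/11 = (-24 - 20)*82 - 7/11 = -44*82 - 7/11 = -3608 - 7/11 = -39695/11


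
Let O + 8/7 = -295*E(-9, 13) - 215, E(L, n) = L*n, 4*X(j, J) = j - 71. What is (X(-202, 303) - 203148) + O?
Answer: -4729687/28 ≈ -1.6892e+5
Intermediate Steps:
X(j, J) = -71/4 + j/4 (X(j, J) = (j - 71)/4 = (-71 + j)/4 = -71/4 + j/4)
O = 240092/7 (O = -8/7 + (-(-2655)*13 - 215) = -8/7 + (-295*(-117) - 215) = -8/7 + (34515 - 215) = -8/7 + 34300 = 240092/7 ≈ 34299.)
(X(-202, 303) - 203148) + O = ((-71/4 + (¼)*(-202)) - 203148) + 240092/7 = ((-71/4 - 101/2) - 203148) + 240092/7 = (-273/4 - 203148) + 240092/7 = -812865/4 + 240092/7 = -4729687/28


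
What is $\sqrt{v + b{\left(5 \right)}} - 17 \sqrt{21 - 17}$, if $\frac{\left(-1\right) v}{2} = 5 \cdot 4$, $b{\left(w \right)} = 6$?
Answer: $-34 + i \sqrt{34} \approx -34.0 + 5.831 i$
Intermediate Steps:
$v = -40$ ($v = - 2 \cdot 5 \cdot 4 = \left(-2\right) 20 = -40$)
$\sqrt{v + b{\left(5 \right)}} - 17 \sqrt{21 - 17} = \sqrt{-40 + 6} - 17 \sqrt{21 - 17} = \sqrt{-34} - 17 \sqrt{4} = i \sqrt{34} - 34 = -34 + i \sqrt{34}$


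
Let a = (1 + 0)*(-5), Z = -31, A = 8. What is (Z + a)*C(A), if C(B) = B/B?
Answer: -36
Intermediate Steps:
a = -5 (a = 1*(-5) = -5)
C(B) = 1
(Z + a)*C(A) = (-31 - 5)*1 = -36*1 = -36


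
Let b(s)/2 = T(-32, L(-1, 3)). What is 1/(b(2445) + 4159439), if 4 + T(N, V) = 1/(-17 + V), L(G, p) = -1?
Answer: 9/37434878 ≈ 2.4042e-7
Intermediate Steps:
T(N, V) = -4 + 1/(-17 + V)
b(s) = -73/9 (b(s) = 2*((69 - 4*(-1))/(-17 - 1)) = 2*((69 + 4)/(-18)) = 2*(-1/18*73) = 2*(-73/18) = -73/9)
1/(b(2445) + 4159439) = 1/(-73/9 + 4159439) = 1/(37434878/9) = 9/37434878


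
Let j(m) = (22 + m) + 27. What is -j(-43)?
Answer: -6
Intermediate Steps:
j(m) = 49 + m
-j(-43) = -(49 - 43) = -1*6 = -6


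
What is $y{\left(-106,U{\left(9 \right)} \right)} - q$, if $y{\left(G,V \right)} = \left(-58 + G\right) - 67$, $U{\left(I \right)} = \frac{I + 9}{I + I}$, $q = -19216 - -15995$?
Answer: $2990$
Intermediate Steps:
$q = -3221$ ($q = -19216 + 15995 = -3221$)
$U{\left(I \right)} = \frac{9 + I}{2 I}$
$y{\left(G,V \right)} = -125 + G$
$y{\left(-106,U{\left(9 \right)} \right)} - q = \left(-125 - 106\right) - -3221 = -231 + 3221 = 2990$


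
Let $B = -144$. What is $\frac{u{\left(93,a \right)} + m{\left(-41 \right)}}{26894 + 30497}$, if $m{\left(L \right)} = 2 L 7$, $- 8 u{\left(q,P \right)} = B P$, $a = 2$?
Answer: $- \frac{538}{57391} \approx -0.0093743$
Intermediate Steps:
$u{\left(q,P \right)} = 18 P$ ($u{\left(q,P \right)} = - \frac{\left(-144\right) P}{8} = 18 P$)
$m{\left(L \right)} = 14 L$
$\frac{u{\left(93,a \right)} + m{\left(-41 \right)}}{26894 + 30497} = \frac{18 \cdot 2 + 14 \left(-41\right)}{26894 + 30497} = \frac{36 - 574}{57391} = \left(-538\right) \frac{1}{57391} = - \frac{538}{57391}$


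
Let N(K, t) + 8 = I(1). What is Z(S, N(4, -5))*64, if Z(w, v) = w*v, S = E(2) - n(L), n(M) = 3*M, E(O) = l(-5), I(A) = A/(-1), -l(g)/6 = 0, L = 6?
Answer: 10368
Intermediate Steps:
l(g) = 0 (l(g) = -6*0 = 0)
I(A) = -A (I(A) = A*(-1) = -A)
E(O) = 0
N(K, t) = -9 (N(K, t) = -8 - 1*1 = -8 - 1 = -9)
S = -18 (S = 0 - 3*6 = 0 - 1*18 = 0 - 18 = -18)
Z(w, v) = v*w
Z(S, N(4, -5))*64 = -9*(-18)*64 = 162*64 = 10368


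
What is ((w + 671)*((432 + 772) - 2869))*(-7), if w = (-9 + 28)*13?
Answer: 10699290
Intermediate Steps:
w = 247 (w = 19*13 = 247)
((w + 671)*((432 + 772) - 2869))*(-7) = ((247 + 671)*((432 + 772) - 2869))*(-7) = (918*(1204 - 2869))*(-7) = (918*(-1665))*(-7) = -1528470*(-7) = 10699290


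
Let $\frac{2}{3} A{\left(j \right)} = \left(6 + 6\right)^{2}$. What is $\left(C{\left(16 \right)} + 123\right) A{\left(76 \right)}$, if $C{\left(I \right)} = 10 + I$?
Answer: $32184$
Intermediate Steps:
$A{\left(j \right)} = 216$ ($A{\left(j \right)} = \frac{3 \left(6 + 6\right)^{2}}{2} = \frac{3 \cdot 12^{2}}{2} = \frac{3}{2} \cdot 144 = 216$)
$\left(C{\left(16 \right)} + 123\right) A{\left(76 \right)} = \left(\left(10 + 16\right) + 123\right) 216 = \left(26 + 123\right) 216 = 149 \cdot 216 = 32184$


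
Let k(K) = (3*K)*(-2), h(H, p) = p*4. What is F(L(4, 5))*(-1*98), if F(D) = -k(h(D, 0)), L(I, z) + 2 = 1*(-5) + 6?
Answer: 0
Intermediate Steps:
h(H, p) = 4*p
L(I, z) = -1 (L(I, z) = -2 + (1*(-5) + 6) = -2 + (-5 + 6) = -2 + 1 = -1)
k(K) = -6*K
F(D) = 0 (F(D) = -(-6)*4*0 = -(-6)*0 = -1*0 = 0)
F(L(4, 5))*(-1*98) = 0*(-1*98) = 0*(-98) = 0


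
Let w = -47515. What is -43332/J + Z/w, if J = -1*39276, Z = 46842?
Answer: 18262799/155516595 ≈ 0.11743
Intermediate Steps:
J = -39276
-43332/J + Z/w = -43332/(-39276) + 46842/(-47515) = -43332*(-1/39276) + 46842*(-1/47515) = 3611/3273 - 46842/47515 = 18262799/155516595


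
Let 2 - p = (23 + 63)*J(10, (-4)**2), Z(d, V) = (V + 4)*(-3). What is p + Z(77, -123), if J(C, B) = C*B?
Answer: -13401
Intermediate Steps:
Z(d, V) = -12 - 3*V (Z(d, V) = (4 + V)*(-3) = -12 - 3*V)
J(C, B) = B*C
p = -13758 (p = 2 - (23 + 63)*(-4)**2*10 = 2 - 86*16*10 = 2 - 86*160 = 2 - 1*13760 = 2 - 13760 = -13758)
p + Z(77, -123) = -13758 + (-12 - 3*(-123)) = -13758 + (-12 + 369) = -13758 + 357 = -13401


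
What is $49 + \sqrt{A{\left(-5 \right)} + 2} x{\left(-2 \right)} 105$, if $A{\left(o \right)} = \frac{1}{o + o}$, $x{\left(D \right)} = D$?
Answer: $49 - 21 \sqrt{190} \approx -240.47$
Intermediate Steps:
$A{\left(o \right)} = \frac{1}{2 o}$
$49 + \sqrt{A{\left(-5 \right)} + 2} x{\left(-2 \right)} 105 = 49 + \sqrt{\frac{1}{2 \left(-5\right)} + 2} \left(-2\right) 105 = 49 + \sqrt{\frac{1}{2} \left(- \frac{1}{5}\right) + 2} \left(-2\right) 105 = 49 + \sqrt{- \frac{1}{10} + 2} \left(-2\right) 105 = 49 + \sqrt{\frac{19}{10}} \left(-2\right) 105 = 49 + \frac{\sqrt{190}}{10} \left(-2\right) 105 = 49 + - \frac{\sqrt{190}}{5} \cdot 105 = 49 - 21 \sqrt{190}$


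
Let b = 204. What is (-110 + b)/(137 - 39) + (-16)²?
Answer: 12591/49 ≈ 256.96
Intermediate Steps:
(-110 + b)/(137 - 39) + (-16)² = (-110 + 204)/(137 - 39) + (-16)² = 94/98 + 256 = 94*(1/98) + 256 = 47/49 + 256 = 12591/49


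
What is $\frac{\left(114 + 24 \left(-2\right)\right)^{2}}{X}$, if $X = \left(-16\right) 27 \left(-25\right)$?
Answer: $\frac{121}{300} \approx 0.40333$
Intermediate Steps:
$X = 10800$ ($X = \left(-432\right) \left(-25\right) = 10800$)
$\frac{\left(114 + 24 \left(-2\right)\right)^{2}}{X} = \frac{\left(114 + 24 \left(-2\right)\right)^{2}}{10800} = \left(114 - 48\right)^{2} \cdot \frac{1}{10800} = 66^{2} \cdot \frac{1}{10800} = 4356 \cdot \frac{1}{10800} = \frac{121}{300}$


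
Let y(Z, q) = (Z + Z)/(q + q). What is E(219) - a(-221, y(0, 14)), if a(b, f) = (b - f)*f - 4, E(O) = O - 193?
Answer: 30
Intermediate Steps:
y(Z, q) = Z/q (y(Z, q) = (2*Z)/((2*q)) = (2*Z)*(1/(2*q)) = Z/q)
E(O) = -193 + O
a(b, f) = -4 + f*(b - f) (a(b, f) = f*(b - f) - 4 = -4 + f*(b - f))
E(219) - a(-221, y(0, 14)) = (-193 + 219) - (-4 - (0/14)**2 - 0/14) = 26 - (-4 - (0*(1/14))**2 - 0/14) = 26 - (-4 - 1*0**2 - 221*0) = 26 - (-4 - 1*0 + 0) = 26 - (-4 + 0 + 0) = 26 - 1*(-4) = 26 + 4 = 30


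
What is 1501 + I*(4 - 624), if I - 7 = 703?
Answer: -438699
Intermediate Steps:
I = 710 (I = 7 + 703 = 710)
1501 + I*(4 - 624) = 1501 + 710*(4 - 624) = 1501 + 710*(-620) = 1501 - 440200 = -438699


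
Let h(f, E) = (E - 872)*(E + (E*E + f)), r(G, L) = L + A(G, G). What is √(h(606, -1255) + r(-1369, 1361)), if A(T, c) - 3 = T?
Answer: I*√3348697757 ≈ 57868.0*I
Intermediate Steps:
A(T, c) = 3 + T
r(G, L) = 3 + G + L (r(G, L) = L + (3 + G) = 3 + G + L)
h(f, E) = (-872 + E)*(E + f + E²) (h(f, E) = (-872 + E)*(E + (E² + f)) = (-872 + E)*(E + (f + E²)) = (-872 + E)*(E + f + E²))
√(h(606, -1255) + r(-1369, 1361)) = √(((-1255)³ - 872*(-1255) - 872*606 - 871*(-1255)² - 1255*606) + (3 - 1369 + 1361)) = √((-1976656375 + 1094360 - 528432 - 871*1575025 - 760530) - 5) = √((-1976656375 + 1094360 - 528432 - 1371846775 - 760530) - 5) = √(-3348697752 - 5) = √(-3348697757) = I*√3348697757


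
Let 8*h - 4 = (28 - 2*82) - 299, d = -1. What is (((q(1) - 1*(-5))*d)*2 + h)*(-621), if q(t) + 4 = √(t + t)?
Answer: 277587/8 + 1242*√2 ≈ 36455.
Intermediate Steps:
q(t) = -4 + √2*√t (q(t) = -4 + √(t + t) = -4 + √(2*t) = -4 + √2*√t)
h = -431/8 (h = ½ + ((28 - 2*82) - 299)/8 = ½ + ((28 - 164) - 299)/8 = ½ + (-136 - 299)/8 = ½ + (⅛)*(-435) = ½ - 435/8 = -431/8 ≈ -53.875)
(((q(1) - 1*(-5))*d)*2 + h)*(-621) = ((((-4 + √2*√1) - 1*(-5))*(-1))*2 - 431/8)*(-621) = ((((-4 + √2*1) + 5)*(-1))*2 - 431/8)*(-621) = ((((-4 + √2) + 5)*(-1))*2 - 431/8)*(-621) = (((1 + √2)*(-1))*2 - 431/8)*(-621) = ((-1 - √2)*2 - 431/8)*(-621) = ((-2 - 2*√2) - 431/8)*(-621) = (-447/8 - 2*√2)*(-621) = 277587/8 + 1242*√2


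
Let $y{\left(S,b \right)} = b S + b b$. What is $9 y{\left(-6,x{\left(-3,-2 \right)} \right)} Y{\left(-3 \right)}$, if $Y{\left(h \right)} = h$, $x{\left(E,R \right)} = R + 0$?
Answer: $-432$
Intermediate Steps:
$x{\left(E,R \right)} = R$
$y{\left(S,b \right)} = b^{2} + S b$ ($y{\left(S,b \right)} = S b + b^{2} = b^{2} + S b$)
$9 y{\left(-6,x{\left(-3,-2 \right)} \right)} Y{\left(-3 \right)} = 9 \left(- 2 \left(-6 - 2\right)\right) \left(-3\right) = 9 \left(\left(-2\right) \left(-8\right)\right) \left(-3\right) = 9 \cdot 16 \left(-3\right) = 144 \left(-3\right) = -432$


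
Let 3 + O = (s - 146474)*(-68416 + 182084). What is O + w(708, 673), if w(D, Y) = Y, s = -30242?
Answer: -20086953618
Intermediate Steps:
O = -20086954291 (O = -3 + (-30242 - 146474)*(-68416 + 182084) = -3 - 176716*113668 = -3 - 20086954288 = -20086954291)
O + w(708, 673) = -20086954291 + 673 = -20086953618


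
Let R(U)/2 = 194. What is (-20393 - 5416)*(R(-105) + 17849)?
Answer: -470678733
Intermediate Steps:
R(U) = 388 (R(U) = 2*194 = 388)
(-20393 - 5416)*(R(-105) + 17849) = (-20393 - 5416)*(388 + 17849) = -25809*18237 = -470678733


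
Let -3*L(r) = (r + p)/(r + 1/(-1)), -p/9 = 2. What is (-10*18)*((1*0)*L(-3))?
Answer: 0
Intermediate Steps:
p = -18 (p = -9*2 = -18)
L(r) = -(-18 + r)/(3*(-1 + r)) (L(r) = -(r - 18)/(3*(r + 1/(-1))) = -(-18 + r)/(3*(r - 1)) = -(-18 + r)/(3*(-1 + r)))
(-10*18)*((1*0)*L(-3)) = (-10*18)*((1*0)*((18 - 1*(-3))/(3*(-1 - 3)))) = -0*(⅓)*(18 + 3)/(-4) = -0*(⅓)*(-¼)*21 = -0*(-7)/4 = -180*0 = 0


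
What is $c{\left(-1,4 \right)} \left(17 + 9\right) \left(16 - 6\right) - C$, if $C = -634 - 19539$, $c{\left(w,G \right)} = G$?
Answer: $21213$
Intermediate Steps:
$C = -20173$ ($C = -634 - 19539 = -20173$)
$c{\left(-1,4 \right)} \left(17 + 9\right) \left(16 - 6\right) - C = 4 \left(17 + 9\right) \left(16 - 6\right) - -20173 = 4 \cdot 26 \left(16 - 6\right) + 20173 = 104 \cdot 10 + 20173 = 1040 + 20173 = 21213$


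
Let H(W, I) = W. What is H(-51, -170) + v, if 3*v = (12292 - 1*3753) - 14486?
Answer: -6100/3 ≈ -2033.3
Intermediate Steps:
v = -5947/3 (v = ((12292 - 1*3753) - 14486)/3 = ((12292 - 3753) - 14486)/3 = (8539 - 14486)/3 = (⅓)*(-5947) = -5947/3 ≈ -1982.3)
H(-51, -170) + v = -51 - 5947/3 = -6100/3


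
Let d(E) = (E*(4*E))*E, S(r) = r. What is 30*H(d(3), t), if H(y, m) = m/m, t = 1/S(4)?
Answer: 30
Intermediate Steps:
t = 1/4 ≈ 0.25000
d(E) = 4*E**3 (d(E) = (4*E**2)*E = 4*E**3)
H(y, m) = 1
30*H(d(3), t) = 30*1 = 30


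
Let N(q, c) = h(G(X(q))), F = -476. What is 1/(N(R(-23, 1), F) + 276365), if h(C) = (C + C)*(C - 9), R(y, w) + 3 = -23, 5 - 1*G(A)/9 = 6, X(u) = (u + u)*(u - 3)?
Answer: 1/276689 ≈ 3.6142e-6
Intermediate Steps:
X(u) = 2*u*(-3 + u) (X(u) = (2*u)*(-3 + u) = 2*u*(-3 + u))
G(A) = -9 (G(A) = 45 - 9*6 = 45 - 54 = -9)
R(y, w) = -26 (R(y, w) = -3 - 23 = -26)
h(C) = 2*C*(-9 + C) (h(C) = (2*C)*(-9 + C) = 2*C*(-9 + C))
N(q, c) = 324 (N(q, c) = 2*(-9)*(-9 - 9) = 2*(-9)*(-18) = 324)
1/(N(R(-23, 1), F) + 276365) = 1/(324 + 276365) = 1/276689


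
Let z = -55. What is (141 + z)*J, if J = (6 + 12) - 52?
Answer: -2924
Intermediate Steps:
J = -34 (J = 18 - 52 = -34)
(141 + z)*J = (141 - 55)*(-34) = 86*(-34) = -2924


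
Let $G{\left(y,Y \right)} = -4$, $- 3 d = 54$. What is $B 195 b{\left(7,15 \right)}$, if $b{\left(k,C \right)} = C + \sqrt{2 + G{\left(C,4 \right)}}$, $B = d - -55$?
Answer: $108225 + 7215 i \sqrt{2} \approx 1.0823 \cdot 10^{5} + 10204.0 i$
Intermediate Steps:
$d = -18$ ($d = \left(- \frac{1}{3}\right) 54 = -18$)
$B = 37$ ($B = -18 - -55 = -18 + 55 = 37$)
$b{\left(k,C \right)} = C + i \sqrt{2}$ ($b{\left(k,C \right)} = C + \sqrt{2 - 4} = C + \sqrt{-2} = C + i \sqrt{2}$)
$B 195 b{\left(7,15 \right)} = 37 \cdot 195 \left(15 + i \sqrt{2}\right) = 7215 \left(15 + i \sqrt{2}\right) = 108225 + 7215 i \sqrt{2}$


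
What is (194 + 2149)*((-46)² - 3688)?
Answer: -3683196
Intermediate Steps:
(194 + 2149)*((-46)² - 3688) = 2343*(2116 - 3688) = 2343*(-1572) = -3683196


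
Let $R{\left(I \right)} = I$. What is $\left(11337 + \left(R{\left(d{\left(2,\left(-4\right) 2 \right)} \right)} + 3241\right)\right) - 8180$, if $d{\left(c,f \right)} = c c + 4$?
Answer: $6406$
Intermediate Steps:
$d{\left(c,f \right)} = 4 + c^{2}$ ($d{\left(c,f \right)} = c^{2} + 4 = 4 + c^{2}$)
$\left(11337 + \left(R{\left(d{\left(2,\left(-4\right) 2 \right)} \right)} + 3241\right)\right) - 8180 = \left(11337 + \left(\left(4 + 2^{2}\right) + 3241\right)\right) - 8180 = \left(11337 + \left(\left(4 + 4\right) + 3241\right)\right) - 8180 = \left(11337 + \left(8 + 3241\right)\right) - 8180 = \left(11337 + 3249\right) - 8180 = 14586 - 8180 = 6406$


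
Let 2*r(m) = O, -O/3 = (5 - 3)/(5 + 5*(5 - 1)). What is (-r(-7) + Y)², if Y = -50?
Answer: 1555009/625 ≈ 2488.0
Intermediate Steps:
O = -6/25 (O = -3*(5 - 3)/(5 + 5*(5 - 1)) = -6/(5 + 5*4) = -6/(5 + 20) = -6/25 ≈ -0.24000)
r(m) = -3/25 (r(m) = (½)*(-6/25) = -3/25)
(-r(-7) + Y)² = (-1*(-3/25) - 50)² = (3/25 - 50)² = (-1247/25)² = 1555009/625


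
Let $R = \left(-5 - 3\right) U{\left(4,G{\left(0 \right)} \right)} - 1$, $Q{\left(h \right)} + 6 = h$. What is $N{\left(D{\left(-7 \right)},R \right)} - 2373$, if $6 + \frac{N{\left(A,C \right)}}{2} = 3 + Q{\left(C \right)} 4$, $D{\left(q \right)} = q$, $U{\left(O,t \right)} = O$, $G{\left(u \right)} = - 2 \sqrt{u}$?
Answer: $-2691$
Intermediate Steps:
$Q{\left(h \right)} = -6 + h$
$R = -33$ ($R = \left(-5 - 3\right) 4 - 1 = \left(-8\right) 4 - 1 = -32 - 1 = -33$)
$N{\left(A,C \right)} = -54 + 8 C$ ($N{\left(A,C \right)} = -12 + 2 \left(3 + \left(-6 + C\right) 4\right) = -12 + 2 \left(3 + \left(-24 + 4 C\right)\right) = -12 + 2 \left(-21 + 4 C\right) = -12 + \left(-42 + 8 C\right) = -54 + 8 C$)
$N{\left(D{\left(-7 \right)},R \right)} - 2373 = \left(-54 + 8 \left(-33\right)\right) - 2373 = \left(-54 - 264\right) - 2373 = -318 - 2373 = -2691$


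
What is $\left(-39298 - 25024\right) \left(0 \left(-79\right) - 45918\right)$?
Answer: $2953537596$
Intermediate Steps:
$\left(-39298 - 25024\right) \left(0 \left(-79\right) - 45918\right) = - 64322 \left(0 - 45918\right) = \left(-64322\right) \left(-45918\right) = 2953537596$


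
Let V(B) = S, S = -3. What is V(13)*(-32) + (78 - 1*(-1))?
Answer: 175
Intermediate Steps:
V(B) = -3
V(13)*(-32) + (78 - 1*(-1)) = -3*(-32) + (78 - 1*(-1)) = 96 + (78 + 1) = 96 + 79 = 175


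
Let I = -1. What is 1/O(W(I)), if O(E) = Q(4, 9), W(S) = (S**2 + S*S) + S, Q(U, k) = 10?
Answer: 1/10 ≈ 0.10000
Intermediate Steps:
W(S) = S + 2*S**2 (W(S) = (S**2 + S**2) + S = 2*S**2 + S = S + 2*S**2)
O(E) = 10
1/O(W(I)) = 1/10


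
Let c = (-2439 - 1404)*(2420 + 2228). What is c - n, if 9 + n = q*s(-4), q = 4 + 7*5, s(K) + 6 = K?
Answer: -17861865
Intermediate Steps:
s(K) = -6 + K
q = 39 (q = 4 + 35 = 39)
c = -17862264 (c = -3843*4648 = -17862264)
n = -399 (n = -9 + 39*(-6 - 4) = -9 + 39*(-10) = -9 - 390 = -399)
c - n = -17862264 - 1*(-399) = -17862264 + 399 = -17861865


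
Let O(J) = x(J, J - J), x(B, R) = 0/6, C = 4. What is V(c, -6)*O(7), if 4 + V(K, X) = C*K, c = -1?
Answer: 0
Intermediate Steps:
x(B, R) = 0 (x(B, R) = 0*(⅙) = 0)
O(J) = 0
V(K, X) = -4 + 4*K
V(c, -6)*O(7) = (-4 + 4*(-1))*0 = (-4 - 4)*0 = -8*0 = 0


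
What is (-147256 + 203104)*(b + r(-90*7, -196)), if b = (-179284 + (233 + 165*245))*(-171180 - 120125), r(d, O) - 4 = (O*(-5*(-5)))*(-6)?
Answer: 2255280538301232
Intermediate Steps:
r(d, O) = 4 - 150*O (r(d, O) = 4 + (O*(-5*(-5)))*(-6) = 4 + (O*25)*(-6) = 4 + (25*O)*(-6) = 4 - 150*O)
b = 40382446930 (b = (-179284 + (233 + 40425))*(-291305) = (-179284 + 40658)*(-291305) = -138626*(-291305) = 40382446930)
(-147256 + 203104)*(b + r(-90*7, -196)) = (-147256 + 203104)*(40382446930 + (4 - 150*(-196))) = 55848*(40382446930 + (4 + 29400)) = 55848*(40382446930 + 29404) = 55848*40382476334 = 2255280538301232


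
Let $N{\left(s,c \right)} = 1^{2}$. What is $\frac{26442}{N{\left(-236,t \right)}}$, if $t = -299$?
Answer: $26442$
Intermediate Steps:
$N{\left(s,c \right)} = 1$
$\frac{26442}{N{\left(-236,t \right)}} = \frac{26442}{1} = 26442 \cdot 1 = 26442$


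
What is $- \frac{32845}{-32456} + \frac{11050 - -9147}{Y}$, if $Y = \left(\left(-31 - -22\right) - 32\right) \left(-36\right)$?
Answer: $\frac{175998263}{11976264} \approx 14.696$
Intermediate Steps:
$Y = 1476$ ($Y = \left(\left(-31 + 22\right) - 32\right) \left(-36\right) = \left(-9 - 32\right) \left(-36\right) = \left(-41\right) \left(-36\right) = 1476$)
$- \frac{32845}{-32456} + \frac{11050 - -9147}{Y} = - \frac{32845}{-32456} + \frac{11050 - -9147}{1476} = \left(-32845\right) \left(- \frac{1}{32456}\right) + \left(11050 + 9147\right) \frac{1}{1476} = \frac{32845}{32456} + 20197 \cdot \frac{1}{1476} = \frac{32845}{32456} + \frac{20197}{1476} = \frac{175998263}{11976264}$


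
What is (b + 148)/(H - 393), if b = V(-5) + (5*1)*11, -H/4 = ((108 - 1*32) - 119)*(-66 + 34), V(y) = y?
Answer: -198/5897 ≈ -0.033576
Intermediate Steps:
H = -5504 (H = -4*((108 - 1*32) - 119)*(-66 + 34) = -4*((108 - 32) - 119)*(-32) = -4*(76 - 119)*(-32) = -(-172)*(-32) = -4*1376 = -5504)
b = 50 (b = -5 + (5*1)*11 = -5 + 5*11 = -5 + 55 = 50)
(b + 148)/(H - 393) = (50 + 148)/(-5504 - 393) = 198/(-5897) = 198*(-1/5897) = -198/5897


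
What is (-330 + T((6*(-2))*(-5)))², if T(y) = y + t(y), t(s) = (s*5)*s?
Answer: 314352900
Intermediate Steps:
t(s) = 5*s² (t(s) = (5*s)*s = 5*s²)
T(y) = y + 5*y²
(-330 + T((6*(-2))*(-5)))² = (-330 + ((6*(-2))*(-5))*(1 + 5*((6*(-2))*(-5))))² = (-330 + (-12*(-5))*(1 + 5*(-12*(-5))))² = (-330 + 60*(1 + 5*60))² = (-330 + 60*(1 + 300))² = (-330 + 60*301)² = (-330 + 18060)² = 17730² = 314352900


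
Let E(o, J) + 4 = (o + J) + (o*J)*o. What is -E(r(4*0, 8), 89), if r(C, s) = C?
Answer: -85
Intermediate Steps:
E(o, J) = -4 + J + o + J*o² (E(o, J) = -4 + ((o + J) + (o*J)*o) = -4 + ((J + o) + (J*o)*o) = -4 + ((J + o) + J*o²) = -4 + (J + o + J*o²) = -4 + J + o + J*o²)
-E(r(4*0, 8), 89) = -(-4 + 89 + 4*0 + 89*(4*0)²) = -(-4 + 89 + 0 + 89*0²) = -(-4 + 89 + 0 + 89*0) = -(-4 + 89 + 0 + 0) = -1*85 = -85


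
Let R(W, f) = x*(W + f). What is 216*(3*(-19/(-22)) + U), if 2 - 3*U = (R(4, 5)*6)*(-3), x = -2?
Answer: -248868/11 ≈ -22624.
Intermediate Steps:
R(W, f) = -2*W - 2*f (R(W, f) = -2*(W + f) = -2*W - 2*f)
U = -322/3 (U = ⅔ - (-2*4 - 2*5)*6*(-3)/3 = ⅔ - (-8 - 10)*6*(-3)/3 = ⅔ - (-18*6)*(-3)/3 = ⅔ - (-36)*(-3) = ⅔ - ⅓*324 = ⅔ - 108 = -322/3 ≈ -107.33)
216*(3*(-19/(-22)) + U) = 216*(3*(-19/(-22)) - 322/3) = 216*(3*(-19*(-1/22)) - 322/3) = 216*(3*(19/22) - 322/3) = 216*(57/22 - 322/3) = 216*(-6913/66) = -248868/11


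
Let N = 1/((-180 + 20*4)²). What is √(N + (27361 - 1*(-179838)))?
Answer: √2071990001/100 ≈ 455.19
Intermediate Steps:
N = 1/10000 (N = 1/((-180 + 80)²) = 1/((-100)²) = 1/10000 ≈ 0.00010000)
√(N + (27361 - 1*(-179838))) = √(1/10000 + (27361 - 1*(-179838))) = √(1/10000 + (27361 + 179838)) = √(1/10000 + 207199) = √(2071990001/10000) = √2071990001/100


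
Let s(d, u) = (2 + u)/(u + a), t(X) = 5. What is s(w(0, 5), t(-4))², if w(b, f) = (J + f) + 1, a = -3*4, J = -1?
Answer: 1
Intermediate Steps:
a = -12
w(b, f) = f (w(b, f) = (-1 + f) + 1 = f)
s(d, u) = (2 + u)/(-12 + u) (s(d, u) = (2 + u)/(u - 12) = (2 + u)/(-12 + u))
s(w(0, 5), t(-4))² = ((2 + 5)/(-12 + 5))² = (7/(-7))² = (-⅐*7)² = (-1)² = 1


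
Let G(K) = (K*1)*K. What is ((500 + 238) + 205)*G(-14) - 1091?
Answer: 183737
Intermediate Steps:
G(K) = K² (G(K) = K*K = K²)
((500 + 238) + 205)*G(-14) - 1091 = ((500 + 238) + 205)*(-14)² - 1091 = (738 + 205)*196 - 1091 = 943*196 - 1091 = 184828 - 1091 = 183737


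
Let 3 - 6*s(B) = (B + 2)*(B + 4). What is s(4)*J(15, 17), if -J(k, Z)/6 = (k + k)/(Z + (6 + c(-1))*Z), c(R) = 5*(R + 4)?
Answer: 675/187 ≈ 3.6096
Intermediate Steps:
c(R) = 20 + 5*R (c(R) = 5*(4 + R) = 20 + 5*R)
s(B) = ½ - (2 + B)*(4 + B)/6 (s(B) = ½ - (B + 2)*(B + 4)/6 = ½ - (2 + B)*(4 + B)/6)
J(k, Z) = -6*k/(11*Z) (J(k, Z) = -6*(k + k)/(Z + (6 + (20 + 5*(-1)))*Z) = -6*2*k/(Z + (6 + (20 - 5))*Z) = -6*2*k/(Z + (6 + 15)*Z) = -6*2*k/(Z + 21*Z) = -6*2*k/(22*Z) = -6*2*k*1/(22*Z) = -6*k/(11*Z))
s(4)*J(15, 17) = (-⅚ - 1*4 - ⅙*4²)*(-6/11*15/17) = (-⅚ - 4 - ⅙*16)*(-6/11*15*1/17) = (-⅚ - 4 - 8/3)*(-90/187) = -15/2*(-90/187) = 675/187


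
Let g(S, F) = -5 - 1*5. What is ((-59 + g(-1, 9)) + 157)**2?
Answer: 7744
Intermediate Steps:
g(S, F) = -10 (g(S, F) = -5 - 5 = -10)
((-59 + g(-1, 9)) + 157)**2 = ((-59 - 10) + 157)**2 = (-69 + 157)**2 = 88**2 = 7744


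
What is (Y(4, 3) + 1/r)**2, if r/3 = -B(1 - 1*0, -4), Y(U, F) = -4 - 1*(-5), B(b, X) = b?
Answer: 4/9 ≈ 0.44444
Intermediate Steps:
Y(U, F) = 1 (Y(U, F) = -4 + 5 = 1)
r = -3 (r = 3*(-(1 - 1*0)) = 3*(-(1 + 0)) = 3*(-1*1) = 3*(-1) = -3)
(Y(4, 3) + 1/r)**2 = (1 + 1/(-3))**2 = (1 - 1/3)**2 = (2/3)**2 = 4/9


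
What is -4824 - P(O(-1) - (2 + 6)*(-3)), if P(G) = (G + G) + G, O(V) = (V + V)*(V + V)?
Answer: -4908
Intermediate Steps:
O(V) = 4*V² (O(V) = (2*V)*(2*V) = 4*V²)
P(G) = 3*G (P(G) = 2*G + G = 3*G)
-4824 - P(O(-1) - (2 + 6)*(-3)) = -4824 - 3*(4*(-1)² - (2 + 6)*(-3)) = -4824 - 3*(4*1 - 8*(-3)) = -4824 - 3*(4 - 1*(-24)) = -4824 - 3*(4 + 24) = -4824 - 3*28 = -4824 - 1*84 = -4824 - 84 = -4908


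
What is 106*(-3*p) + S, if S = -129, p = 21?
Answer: -6807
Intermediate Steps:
106*(-3*p) + S = 106*(-3*21) - 129 = 106*(-63) - 129 = -6678 - 129 = -6807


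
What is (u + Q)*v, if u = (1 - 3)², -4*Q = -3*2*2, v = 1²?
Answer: 7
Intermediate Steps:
v = 1
Q = 3 (Q = -(-3*2)*2/4 = -(-3)*2/2 = -¼*(-12) = 3)
u = 4 (u = (-2)² = 4)
(u + Q)*v = (4 + 3)*1 = 7*1 = 7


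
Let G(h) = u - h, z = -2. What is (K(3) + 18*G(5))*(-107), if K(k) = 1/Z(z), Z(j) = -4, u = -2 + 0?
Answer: 54035/4 ≈ 13509.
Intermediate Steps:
u = -2
G(h) = -2 - h
K(k) = -¼ (K(k) = 1/(-4) = -¼)
(K(3) + 18*G(5))*(-107) = (-¼ + 18*(-2 - 1*5))*(-107) = (-¼ + 18*(-2 - 5))*(-107) = (-¼ + 18*(-7))*(-107) = (-¼ - 126)*(-107) = -505/4*(-107) = 54035/4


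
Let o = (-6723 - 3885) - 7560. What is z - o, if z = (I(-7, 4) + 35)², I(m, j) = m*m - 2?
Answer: 24892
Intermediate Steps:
I(m, j) = -2 + m² (I(m, j) = m² - 2 = -2 + m²)
z = 6724 (z = ((-2 + (-7)²) + 35)² = ((-2 + 49) + 35)² = (47 + 35)² = 82² = 6724)
o = -18168 (o = -10608 - 7560 = -18168)
z - o = 6724 - 1*(-18168) = 6724 + 18168 = 24892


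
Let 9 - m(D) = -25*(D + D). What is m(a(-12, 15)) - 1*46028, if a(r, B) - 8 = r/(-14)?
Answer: -319033/7 ≈ -45576.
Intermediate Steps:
a(r, B) = 8 - r/14 (a(r, B) = 8 + r/(-14) = 8 + r*(-1/14) = 8 - r/14)
m(D) = 9 + 50*D (m(D) = 9 - (-25)*(D + D) = 9 - (-25)*2*D = 9 - (-50)*D = 9 + 50*D)
m(a(-12, 15)) - 1*46028 = (9 + 50*(8 - 1/14*(-12))) - 1*46028 = (9 + 50*(8 + 6/7)) - 46028 = (9 + 50*(62/7)) - 46028 = (9 + 3100/7) - 46028 = 3163/7 - 46028 = -319033/7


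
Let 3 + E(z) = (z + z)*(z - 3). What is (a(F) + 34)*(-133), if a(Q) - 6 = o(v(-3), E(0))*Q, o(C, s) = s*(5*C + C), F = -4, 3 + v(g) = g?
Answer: 52136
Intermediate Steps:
E(z) = -3 + 2*z*(-3 + z) (E(z) = -3 + (z + z)*(z - 3) = -3 + (2*z)*(-3 + z) = -3 + 2*z*(-3 + z))
v(g) = -3 + g
o(C, s) = 6*C*s (o(C, s) = s*(6*C) = 6*C*s)
a(Q) = 6 + 108*Q (a(Q) = 6 + (6*(-3 - 3)*(-3 - 6*0 + 2*0**2))*Q = 6 + (6*(-6)*(-3 + 0 + 2*0))*Q = 6 + (6*(-6)*(-3 + 0 + 0))*Q = 6 + (6*(-6)*(-3))*Q = 6 + 108*Q)
(a(F) + 34)*(-133) = ((6 + 108*(-4)) + 34)*(-133) = ((6 - 432) + 34)*(-133) = (-426 + 34)*(-133) = -392*(-133) = 52136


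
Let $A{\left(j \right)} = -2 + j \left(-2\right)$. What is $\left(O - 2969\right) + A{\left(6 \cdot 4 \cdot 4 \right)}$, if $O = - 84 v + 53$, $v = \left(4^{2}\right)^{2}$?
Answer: $-24614$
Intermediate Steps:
$v = 256$ ($v = 16^{2} = 256$)
$A{\left(j \right)} = -2 - 2 j$
$O = -21451$ ($O = \left(-84\right) 256 + 53 = -21504 + 53 = -21451$)
$\left(O - 2969\right) + A{\left(6 \cdot 4 \cdot 4 \right)} = \left(-21451 - 2969\right) - \left(2 + 2 \cdot 6 \cdot 4 \cdot 4\right) = -24420 - \left(2 + 2 \cdot 24 \cdot 4\right) = -24420 - 194 = -24614$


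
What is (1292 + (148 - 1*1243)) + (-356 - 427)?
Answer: -586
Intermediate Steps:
(1292 + (148 - 1*1243)) + (-356 - 427) = (1292 + (148 - 1243)) - 783 = (1292 - 1095) - 783 = 197 - 783 = -586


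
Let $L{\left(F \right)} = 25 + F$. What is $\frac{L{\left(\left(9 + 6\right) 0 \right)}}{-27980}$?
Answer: $- \frac{5}{5596} \approx -0.0008935$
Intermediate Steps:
$\frac{L{\left(\left(9 + 6\right) 0 \right)}}{-27980} = \frac{25 + \left(9 + 6\right) 0}{-27980} = \left(25 + 15 \cdot 0\right) \left(- \frac{1}{27980}\right) = \left(25 + 0\right) \left(- \frac{1}{27980}\right) = 25 \left(- \frac{1}{27980}\right) = - \frac{5}{5596}$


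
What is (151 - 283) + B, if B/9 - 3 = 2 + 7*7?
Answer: 354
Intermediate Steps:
B = 486 (B = 27 + 9*(2 + 7*7) = 27 + 9*(2 + 49) = 27 + 9*51 = 27 + 459 = 486)
(151 - 283) + B = (151 - 283) + 486 = -132 + 486 = 354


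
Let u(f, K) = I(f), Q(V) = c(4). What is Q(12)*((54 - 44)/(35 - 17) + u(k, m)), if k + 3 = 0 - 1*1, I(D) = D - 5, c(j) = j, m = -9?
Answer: -304/9 ≈ -33.778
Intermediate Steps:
I(D) = -5 + D
Q(V) = 4
k = -4 (k = -3 + (0 - 1*1) = -3 + (0 - 1) = -3 - 1 = -4)
u(f, K) = -5 + f
Q(12)*((54 - 44)/(35 - 17) + u(k, m)) = 4*((54 - 44)/(35 - 17) + (-5 - 4)) = 4*(10/18 - 9) = 4*(10*(1/18) - 9) = 4*(5/9 - 9) = 4*(-76/9) = -304/9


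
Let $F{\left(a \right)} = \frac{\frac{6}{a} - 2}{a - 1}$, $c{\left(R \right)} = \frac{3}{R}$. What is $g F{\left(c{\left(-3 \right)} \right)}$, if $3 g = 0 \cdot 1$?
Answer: $0$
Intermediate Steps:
$g = 0$ ($g = \frac{0 \cdot 1}{3} = \frac{1}{3} \cdot 0 = 0$)
$F{\left(a \right)} = \frac{-2 + \frac{6}{a}}{-1 + a}$
$g F{\left(c{\left(-3 \right)} \right)} = 0 \frac{2 \left(3 - \frac{3}{-3}\right)}{\frac{3}{-3} \left(-1 + \frac{3}{-3}\right)} = 0 \frac{2 \left(3 - 3 \left(- \frac{1}{3}\right)\right)}{3 \left(- \frac{1}{3}\right) \left(-1 + 3 \left(- \frac{1}{3}\right)\right)} = 0 \frac{2 \left(3 - -1\right)}{\left(-1\right) \left(-1 - 1\right)} = 0 \cdot 2 \left(-1\right) \frac{1}{-2} \left(3 + 1\right) = 0 \cdot 2 \left(-1\right) \left(- \frac{1}{2}\right) 4 = 0 \cdot 4 = 0$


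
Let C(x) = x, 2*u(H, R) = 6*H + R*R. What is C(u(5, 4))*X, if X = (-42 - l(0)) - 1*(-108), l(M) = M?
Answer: 1518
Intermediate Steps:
u(H, R) = R**2/2 + 3*H (u(H, R) = (6*H + R*R)/2 = (6*H + R**2)/2 = (R**2 + 6*H)/2 = R**2/2 + 3*H)
X = 66 (X = (-42 - 1*0) - 1*(-108) = (-42 + 0) + 108 = -42 + 108 = 66)
C(u(5, 4))*X = ((1/2)*4**2 + 3*5)*66 = ((1/2)*16 + 15)*66 = (8 + 15)*66 = 23*66 = 1518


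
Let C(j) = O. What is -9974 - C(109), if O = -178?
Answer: -9796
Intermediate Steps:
C(j) = -178
-9974 - C(109) = -9974 - 1*(-178) = -9974 + 178 = -9796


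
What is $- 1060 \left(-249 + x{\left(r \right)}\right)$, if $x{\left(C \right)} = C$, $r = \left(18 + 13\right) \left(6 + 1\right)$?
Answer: $33920$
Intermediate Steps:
$r = 217$ ($r = 31 \cdot 7 = 217$)
$- 1060 \left(-249 + x{\left(r \right)}\right) = - 1060 \left(-249 + 217\right) = \left(-1060\right) \left(-32\right) = 33920$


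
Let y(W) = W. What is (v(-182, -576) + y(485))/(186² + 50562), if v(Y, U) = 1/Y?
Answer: 29423/5166252 ≈ 0.0056952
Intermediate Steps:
(v(-182, -576) + y(485))/(186² + 50562) = (1/(-182) + 485)/(186² + 50562) = (-1/182 + 485)/(34596 + 50562) = (88269/182)/85158 = (88269/182)*(1/85158) = 29423/5166252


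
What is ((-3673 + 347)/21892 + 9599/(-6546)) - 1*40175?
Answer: -719688946738/17913129 ≈ -40177.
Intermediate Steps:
((-3673 + 347)/21892 + 9599/(-6546)) - 1*40175 = (-3326*1/21892 + 9599*(-1/6546)) - 40175 = (-1663/10946 - 9599/6546) - 40175 = -28989163/17913129 - 40175 = -719688946738/17913129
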